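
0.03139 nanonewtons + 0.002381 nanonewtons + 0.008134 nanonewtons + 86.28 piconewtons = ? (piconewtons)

128.185 piconewtons

In piconewtons:
  0.03139 nanonewtons = 0.03139 × 10³ piconewtons = 31.39
  0.002381 nanonewtons = 0.002381 × 10³ piconewtons = 2.381
  0.008134 nanonewtons = 0.008134 × 10³ piconewtons = 8.134
  86.28 piconewtons → 86.28
Sum: 31.39 + 2.381 + 8.134 + 86.28 = 128.185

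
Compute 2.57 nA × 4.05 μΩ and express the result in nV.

0.0000104085 nV

2.57e-9 × 4.05e-6 = 10.4085e-15 V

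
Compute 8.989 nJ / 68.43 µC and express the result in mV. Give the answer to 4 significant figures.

(8.989 × 10^-9) / (68.43 × 10^-6) = 0.131361 × 10^-3 V

0.1314 mV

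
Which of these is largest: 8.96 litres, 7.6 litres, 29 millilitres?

8.96 litres = 8.96 litres
7.6 litres = 7.6 litres
29 millilitres = 0.029 litres

8.96 litres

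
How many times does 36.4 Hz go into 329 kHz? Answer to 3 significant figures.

9040

(329e3) / (36.4) = 9.038e3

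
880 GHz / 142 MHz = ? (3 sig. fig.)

6200

(880 × 10⁹) / (142 × 10⁶) = 6.197 × 10³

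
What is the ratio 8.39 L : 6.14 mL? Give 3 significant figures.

1370

(8.39) / (6.14e-3) = 1.366e3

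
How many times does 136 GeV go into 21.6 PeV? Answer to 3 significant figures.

(21.6 × 10¹⁵) / (136 × 10⁹) = 0.1588 × 10⁶

159000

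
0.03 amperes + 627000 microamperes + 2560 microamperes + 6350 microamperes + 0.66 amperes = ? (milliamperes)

1325.91 milliamperes

In milliamperes:
  0.03 amperes = 0.03e3 milliamperes = 30
  627000 microamperes = 627000e-3 milliamperes = 627
  2560 microamperes = 2560e-3 milliamperes = 2.56
  6350 microamperes = 6350e-3 milliamperes = 6.35
  0.66 amperes = 0.66e3 milliamperes = 660
Sum: 30 + 627 + 2.56 + 6.35 + 660 = 1325.91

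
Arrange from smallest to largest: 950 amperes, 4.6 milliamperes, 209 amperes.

4.6 milliamperes < 209 amperes < 950 amperes

950 amperes = 950 amperes
4.6 milliamperes = 0.0046 amperes
209 amperes = 209 amperes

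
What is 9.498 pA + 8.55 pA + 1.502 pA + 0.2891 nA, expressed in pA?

In pA:
  9.498 pA → 9.498
  8.55 pA → 8.55
  1.502 pA → 1.502
  0.2891 nA = 0.2891 × 10³ pA = 289.1
Sum: 9.498 + 8.55 + 1.502 + 289.1 = 308.65

308.65 pA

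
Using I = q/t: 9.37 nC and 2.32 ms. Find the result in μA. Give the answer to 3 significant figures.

4.04 μA

(9.37 × 10⁻⁹) / (2.32 × 10⁻³) = 4.0388 × 10⁻⁶ A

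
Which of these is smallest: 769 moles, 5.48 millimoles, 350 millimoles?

769 moles = 769 moles
5.48 millimoles = 0.00548 moles
350 millimoles = 0.35 moles

5.48 millimoles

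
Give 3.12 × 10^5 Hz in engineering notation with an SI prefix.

312 kHz

= 312 × 10^3 Hz; 10^3 is kilo.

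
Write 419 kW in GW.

0.000419 GW

kilo = 10³, giga = 10⁹; factor is 10⁻⁶.
419 × 10⁻⁶ = 0.000419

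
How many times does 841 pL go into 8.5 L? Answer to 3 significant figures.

(8.5) / (841e-12) = 0.01011e12

10100000000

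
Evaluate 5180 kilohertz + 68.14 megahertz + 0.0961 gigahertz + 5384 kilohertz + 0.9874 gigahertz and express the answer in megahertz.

1162.204 megahertz

In megahertz:
  5180 kilohertz = 5180e-3 megahertz = 5.18
  68.14 megahertz → 68.14
  0.0961 gigahertz = 0.0961e3 megahertz = 96.1
  5384 kilohertz = 5384e-3 megahertz = 5.384
  0.9874 gigahertz = 0.9874e3 megahertz = 987.4
Sum: 5.18 + 68.14 + 96.1 + 5.384 + 987.4 = 1162.204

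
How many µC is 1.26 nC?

0.00126 µC

nano = 10^-9, micro = 10^-6; factor is 10^-3.
1.26 × 10^-3 = 0.00126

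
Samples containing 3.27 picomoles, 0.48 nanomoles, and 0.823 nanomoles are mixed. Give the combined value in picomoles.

1306.27 picomoles

In picomoles:
  3.27 picomoles → 3.27
  0.48 nanomoles = 0.48 × 10^3 picomoles = 480
  0.823 nanomoles = 0.823 × 10^3 picomoles = 823
Sum: 3.27 + 480 + 823 = 1306.27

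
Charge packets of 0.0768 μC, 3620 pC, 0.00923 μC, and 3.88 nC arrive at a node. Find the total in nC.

93.53 nC

In nC:
  0.0768 μC = 0.0768e3 nC = 76.8
  3620 pC = 3620e-3 nC = 3.62
  0.00923 μC = 0.00923e3 nC = 9.23
  3.88 nC → 3.88
Sum: 76.8 + 3.62 + 9.23 + 3.88 = 93.53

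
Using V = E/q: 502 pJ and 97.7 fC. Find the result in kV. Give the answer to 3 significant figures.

(502 × 10^-12) / (97.7 × 10^-15) = 5.1382 × 10^3 V

5.14 kV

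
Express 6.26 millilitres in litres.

0.00626 litres

milli = 1e-3, (no prefix) = 1e0; factor is 1e-3.
6.26 × 1e-3 = 0.00626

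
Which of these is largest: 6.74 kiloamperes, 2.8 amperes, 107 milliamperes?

6.74 kiloamperes

6.74 kiloamperes = 6740 amperes
2.8 amperes = 2.8 amperes
107 milliamperes = 0.107 amperes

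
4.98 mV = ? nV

4980000 nV

milli = 10^-3, nano = 10^-9; factor is 10^6.
4.98 × 10^6 = 4980000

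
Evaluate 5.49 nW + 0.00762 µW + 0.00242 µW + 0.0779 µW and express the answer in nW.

In nW:
  5.49 nW → 5.49
  0.00762 µW = 0.00762 × 10^3 nW = 7.62
  0.00242 µW = 0.00242 × 10^3 nW = 2.42
  0.0779 µW = 0.0779 × 10^3 nW = 77.9
Sum: 5.49 + 7.62 + 2.42 + 77.9 = 93.43

93.43 nW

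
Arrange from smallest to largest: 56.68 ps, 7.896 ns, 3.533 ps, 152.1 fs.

56.68 ps = 0.00000000005668 s
7.896 ns = 0.000000007896 s
3.533 ps = 0.000000000003533 s
152.1 fs = 0.0000000000001521 s

152.1 fs < 3.533 ps < 56.68 ps < 7.896 ns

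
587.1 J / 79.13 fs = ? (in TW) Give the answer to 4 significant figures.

7419 TW

(587.1) / (79.13 × 10^-15) = 7.41944 × 10^15 W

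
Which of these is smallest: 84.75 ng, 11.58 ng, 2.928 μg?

84.75 ng = 0.00000008475 g
11.58 ng = 0.00000001158 g
2.928 μg = 0.000002928 g

11.58 ng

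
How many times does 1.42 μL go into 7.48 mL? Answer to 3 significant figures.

(7.48e-3) / (1.42e-6) = 5.268e3

5270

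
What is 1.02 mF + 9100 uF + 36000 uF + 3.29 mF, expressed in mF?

In mF:
  1.02 mF → 1.02
  9100 uF = 9100 × 10⁻³ mF = 9.1
  36000 uF = 36000 × 10⁻³ mF = 36
  3.29 mF → 3.29
Sum: 1.02 + 9.1 + 36 + 3.29 = 49.41

49.41 mF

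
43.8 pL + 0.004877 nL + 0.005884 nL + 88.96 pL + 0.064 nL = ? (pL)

207.521 pL

In pL:
  43.8 pL → 43.8
  0.004877 nL = 0.004877 × 10^3 pL = 4.877
  0.005884 nL = 0.005884 × 10^3 pL = 5.884
  88.96 pL → 88.96
  0.064 nL = 0.064 × 10^3 pL = 64
Sum: 43.8 + 4.877 + 5.884 + 88.96 + 64 = 207.521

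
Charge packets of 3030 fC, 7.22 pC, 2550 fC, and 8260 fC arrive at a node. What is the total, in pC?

21.06 pC

In pC:
  3030 fC = 3030 × 10^-3 pC = 3.03
  7.22 pC → 7.22
  2550 fC = 2550 × 10^-3 pC = 2.55
  8260 fC = 8260 × 10^-3 pC = 8.26
Sum: 3.03 + 7.22 + 2.55 + 8.26 = 21.06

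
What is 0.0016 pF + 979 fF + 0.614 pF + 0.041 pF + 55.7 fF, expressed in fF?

1691.3 fF

In fF:
  0.0016 pF = 0.0016 × 10³ fF = 1.6
  979 fF → 979
  0.614 pF = 0.614 × 10³ fF = 614
  0.041 pF = 0.041 × 10³ fF = 41
  55.7 fF → 55.7
Sum: 1.6 + 979 + 614 + 41 + 55.7 = 1691.3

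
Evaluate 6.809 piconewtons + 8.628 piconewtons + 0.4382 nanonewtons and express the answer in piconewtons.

453.637 piconewtons

In piconewtons:
  6.809 piconewtons → 6.809
  8.628 piconewtons → 8.628
  0.4382 nanonewtons = 0.4382 × 10³ piconewtons = 438.2
Sum: 6.809 + 8.628 + 438.2 = 453.637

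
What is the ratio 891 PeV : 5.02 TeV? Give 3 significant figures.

177000

(891e15) / (5.02e12) = 177.5e3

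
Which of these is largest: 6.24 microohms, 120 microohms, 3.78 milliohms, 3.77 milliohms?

6.24 microohms = 0.00000624 ohms
120 microohms = 0.00012 ohms
3.78 milliohms = 0.00378 ohms
3.77 milliohms = 0.00377 ohms

3.78 milliohms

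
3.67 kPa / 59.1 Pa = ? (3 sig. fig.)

62.1

(3.67 × 10^3) / (59.1) = 0.0621 × 10^3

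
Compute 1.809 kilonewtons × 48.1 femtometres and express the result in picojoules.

87.0129 picojoules

1.809 × 10³ × 48.1 × 10⁻¹⁵ = 87.0129 × 10⁻¹² J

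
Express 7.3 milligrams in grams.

0.0073 grams

milli = 10⁻³, (no prefix) = 10⁰; factor is 10⁻³.
7.3 × 10⁻³ = 0.0073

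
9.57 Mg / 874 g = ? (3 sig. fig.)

(9.57 × 10⁶) / (874) = 0.01095 × 10⁶

10900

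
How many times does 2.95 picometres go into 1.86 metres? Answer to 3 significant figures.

631000000000

(1.86) / (2.95 × 10^-12) = 0.6305 × 10^12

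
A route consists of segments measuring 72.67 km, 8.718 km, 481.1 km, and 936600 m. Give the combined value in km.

1499.088 km

In km:
  72.67 km → 72.67
  8.718 km → 8.718
  481.1 km → 481.1
  936600 m = 936600 × 10^-3 km = 936.6
Sum: 72.67 + 8.718 + 481.1 + 936.6 = 1499.088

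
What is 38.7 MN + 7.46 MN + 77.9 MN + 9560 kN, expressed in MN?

In MN:
  38.7 MN → 38.7
  7.46 MN → 7.46
  77.9 MN → 77.9
  9560 kN = 9560 × 10^-3 MN = 9.56
Sum: 38.7 + 7.46 + 77.9 + 9.56 = 133.62

133.62 MN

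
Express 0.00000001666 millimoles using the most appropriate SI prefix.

16.66 picomoles

= 16.66e-12 moles; 1e-12 is pico.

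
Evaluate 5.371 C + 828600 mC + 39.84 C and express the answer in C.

In C:
  5.371 C → 5.371
  828600 mC = 828600 × 10⁻³ C = 828.6
  39.84 C → 39.84
Sum: 5.371 + 828.6 + 39.84 = 873.811

873.811 C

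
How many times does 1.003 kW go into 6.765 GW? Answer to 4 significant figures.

6745000

(6.765e9) / (1.003e3) = 6.7448e6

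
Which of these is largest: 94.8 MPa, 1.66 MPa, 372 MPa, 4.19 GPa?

4.19 GPa

94.8 MPa = 94800000 Pa
1.66 MPa = 1660000 Pa
372 MPa = 372000000 Pa
4.19 GPa = 4190000000 Pa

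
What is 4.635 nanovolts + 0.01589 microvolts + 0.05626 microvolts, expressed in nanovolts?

76.785 nanovolts

In nanovolts:
  4.635 nanovolts → 4.635
  0.01589 microvolts = 0.01589e3 nanovolts = 15.89
  0.05626 microvolts = 0.05626e3 nanovolts = 56.26
Sum: 4.635 + 15.89 + 56.26 = 76.785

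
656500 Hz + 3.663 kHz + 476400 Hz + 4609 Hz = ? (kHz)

1141.172 kHz

In kHz:
  656500 Hz = 656500 × 10^-3 kHz = 656.5
  3.663 kHz → 3.663
  476400 Hz = 476400 × 10^-3 kHz = 476.4
  4609 Hz = 4609 × 10^-3 kHz = 4.609
Sum: 656.5 + 3.663 + 476.4 + 4.609 = 1141.172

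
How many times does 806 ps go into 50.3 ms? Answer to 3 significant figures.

(50.3 × 10⁻³) / (806 × 10⁻¹²) = 0.06241 × 10⁹

62400000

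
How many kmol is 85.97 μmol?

micro = 10^-6, kilo = 10^3; factor is 10^-9.
85.97 × 10^-9 = 0.00000008597

0.00000008597 kmol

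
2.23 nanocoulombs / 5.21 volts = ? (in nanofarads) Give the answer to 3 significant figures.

0.428 nanofarads

(2.23 × 10⁻⁹) / (5.21) = 0.42802 × 10⁻⁹ F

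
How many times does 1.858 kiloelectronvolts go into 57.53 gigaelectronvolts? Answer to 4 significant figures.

(57.53 × 10⁹) / (1.858 × 10³) = 30.963 × 10⁶

30960000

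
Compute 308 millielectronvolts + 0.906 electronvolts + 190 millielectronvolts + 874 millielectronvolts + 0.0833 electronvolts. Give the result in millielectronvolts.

2361.3 millielectronvolts

In millielectronvolts:
  308 millielectronvolts → 308
  0.906 electronvolts = 0.906 × 10³ millielectronvolts = 906
  190 millielectronvolts → 190
  874 millielectronvolts → 874
  0.0833 electronvolts = 0.0833 × 10³ millielectronvolts = 83.3
Sum: 308 + 906 + 190 + 874 + 83.3 = 2361.3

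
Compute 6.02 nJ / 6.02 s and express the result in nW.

1 nW

(6.02 × 10^-9) / (6.02) = 1 × 10^-9 W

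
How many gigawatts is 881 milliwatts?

milli = 10⁻³, giga = 10⁹; factor is 10⁻¹².
881 × 10⁻¹² = 0.000000000881

0.000000000881 gigawatts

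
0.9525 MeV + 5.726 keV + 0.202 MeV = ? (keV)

In keV:
  0.9525 MeV = 0.9525 × 10^3 keV = 952.5
  5.726 keV → 5.726
  0.202 MeV = 0.202 × 10^3 keV = 202
Sum: 952.5 + 5.726 + 202 = 1160.226

1160.226 keV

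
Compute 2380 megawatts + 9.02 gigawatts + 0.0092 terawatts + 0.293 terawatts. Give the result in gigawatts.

In gigawatts:
  2380 megawatts = 2380 × 10⁻³ gigawatts = 2.38
  9.02 gigawatts → 9.02
  0.0092 terawatts = 0.0092 × 10³ gigawatts = 9.2
  0.293 terawatts = 0.293 × 10³ gigawatts = 293
Sum: 2.38 + 9.02 + 9.2 + 293 = 313.6

313.6 gigawatts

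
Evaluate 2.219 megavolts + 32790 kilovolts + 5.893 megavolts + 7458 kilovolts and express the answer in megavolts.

48.36 megavolts

In megavolts:
  2.219 megavolts → 2.219
  32790 kilovolts = 32790 × 10⁻³ megavolts = 32.79
  5.893 megavolts → 5.893
  7458 kilovolts = 7458 × 10⁻³ megavolts = 7.458
Sum: 2.219 + 32.79 + 5.893 + 7.458 = 48.36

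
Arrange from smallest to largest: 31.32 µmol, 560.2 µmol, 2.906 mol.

31.32 µmol = 0.00003132 mol
560.2 µmol = 0.0005602 mol
2.906 mol = 2.906 mol

31.32 µmol < 560.2 µmol < 2.906 mol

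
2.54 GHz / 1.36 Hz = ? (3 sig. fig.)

1870000000

(2.54 × 10^9) / (1.36) = 1.868 × 10^9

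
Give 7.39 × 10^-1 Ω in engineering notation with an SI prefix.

= 739 × 10^-3 Ω; 10^-3 is milli.

739 mΩ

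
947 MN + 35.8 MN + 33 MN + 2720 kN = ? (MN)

In MN:
  947 MN → 947
  35.8 MN → 35.8
  33 MN → 33
  2720 kN = 2720 × 10^-3 MN = 2.72
Sum: 947 + 35.8 + 33 + 2.72 = 1018.52

1018.52 MN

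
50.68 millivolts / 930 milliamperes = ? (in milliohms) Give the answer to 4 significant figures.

54.49 milliohms

(50.68 × 10^-3) / (930 × 10^-3) = 0.0544946 Ω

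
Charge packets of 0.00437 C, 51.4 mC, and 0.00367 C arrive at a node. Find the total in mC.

59.44 mC

In mC:
  0.00437 C = 0.00437e3 mC = 4.37
  51.4 mC → 51.4
  0.00367 C = 0.00367e3 mC = 3.67
Sum: 4.37 + 51.4 + 3.67 = 59.44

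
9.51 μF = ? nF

micro = 10⁻⁶, nano = 10⁻⁹; factor is 10³.
9.51 × 10³ = 9510

9510 nF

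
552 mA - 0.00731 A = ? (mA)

In mA:
  552 mA → 552
  0.00731 A = 0.00731 × 10³ mA = 7.31
Difference: 552 - 7.31 = 544.69

544.69 mA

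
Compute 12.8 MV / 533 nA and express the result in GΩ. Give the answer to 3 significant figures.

(12.8e6) / (533e-9) = 0.024015e15 Ω

24000 GΩ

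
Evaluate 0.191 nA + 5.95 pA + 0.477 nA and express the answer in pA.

673.95 pA

In pA:
  0.191 nA = 0.191e3 pA = 191
  5.95 pA → 5.95
  0.477 nA = 0.477e3 pA = 477
Sum: 191 + 5.95 + 477 = 673.95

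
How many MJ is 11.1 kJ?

kilo = 1e3, mega = 1e6; factor is 1e-3.
11.1 × 1e-3 = 0.0111

0.0111 MJ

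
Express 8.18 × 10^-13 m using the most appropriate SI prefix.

= 818 × 10^-15 m; 10^-15 is femto.

818 fm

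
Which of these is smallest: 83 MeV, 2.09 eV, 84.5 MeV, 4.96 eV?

2.09 eV

83 MeV = 83000000 eV
2.09 eV = 2.09 eV
84.5 MeV = 84500000 eV
4.96 eV = 4.96 eV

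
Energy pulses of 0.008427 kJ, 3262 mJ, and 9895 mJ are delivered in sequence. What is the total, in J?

In J:
  0.008427 kJ = 0.008427e3 J = 8.427
  3262 mJ = 3262e-3 J = 3.262
  9895 mJ = 9895e-3 J = 9.895
Sum: 8.427 + 3.262 + 9.895 = 21.584

21.584 J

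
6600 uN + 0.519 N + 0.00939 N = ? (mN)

In mN:
  6600 uN = 6600 × 10⁻³ mN = 6.6
  0.519 N = 0.519 × 10³ mN = 519
  0.00939 N = 0.00939 × 10³ mN = 9.39
Sum: 6.6 + 519 + 9.39 = 534.99

534.99 mN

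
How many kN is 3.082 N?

(no prefix) = 10⁰, kilo = 10³; factor is 10⁻³.
3.082 × 10⁻³ = 0.003082

0.003082 kN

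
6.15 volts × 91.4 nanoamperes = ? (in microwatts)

6.15 × 91.4e-9 = 562.11e-9 W

0.56211 microwatts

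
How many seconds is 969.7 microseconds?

micro = 10⁻⁶, (no prefix) = 10⁰; factor is 10⁻⁶.
969.7 × 10⁻⁶ = 0.0009697

0.0009697 seconds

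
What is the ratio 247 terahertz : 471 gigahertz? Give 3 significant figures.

524

(247e12) / (471e9) = 0.5244e3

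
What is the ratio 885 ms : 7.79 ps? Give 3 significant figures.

114000000000

(885e-3) / (7.79e-12) = 113.6e9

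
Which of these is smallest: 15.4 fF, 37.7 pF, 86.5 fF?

15.4 fF = 0.0000000000000154 F
37.7 pF = 0.0000000000377 F
86.5 fF = 0.0000000000000865 F

15.4 fF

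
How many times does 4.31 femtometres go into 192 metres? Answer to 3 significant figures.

(192) / (4.31 × 10^-15) = 44.55 × 10^15

44500000000000000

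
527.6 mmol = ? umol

milli = 1e-3, micro = 1e-6; factor is 1e3.
527.6 × 1e3 = 527600

527600 umol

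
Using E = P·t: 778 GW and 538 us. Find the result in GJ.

778 × 10⁹ × 538 × 10⁻⁶ = 418564 × 10³ J

0.418564 GJ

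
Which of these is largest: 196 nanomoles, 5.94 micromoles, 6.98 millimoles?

6.98 millimoles

196 nanomoles = 0.000000196 moles
5.94 micromoles = 0.00000594 moles
6.98 millimoles = 0.00698 moles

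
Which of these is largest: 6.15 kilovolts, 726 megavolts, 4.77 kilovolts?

6.15 kilovolts = 6150 volts
726 megavolts = 726000000 volts
4.77 kilovolts = 4770 volts

726 megavolts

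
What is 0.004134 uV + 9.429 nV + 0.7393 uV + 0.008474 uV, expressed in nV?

In nV:
  0.004134 uV = 0.004134e3 nV = 4.134
  9.429 nV → 9.429
  0.7393 uV = 0.7393e3 nV = 739.3
  0.008474 uV = 0.008474e3 nV = 8.474
Sum: 4.134 + 9.429 + 739.3 + 8.474 = 761.337

761.337 nV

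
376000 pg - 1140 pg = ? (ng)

In ng:
  376000 pg = 376000 × 10^-3 ng = 376
  1140 pg = 1140 × 10^-3 ng = 1.14
Difference: 376 - 1.14 = 374.86

374.86 ng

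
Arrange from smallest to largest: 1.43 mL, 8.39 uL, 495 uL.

8.39 uL < 495 uL < 1.43 mL

1.43 mL = 0.00143 L
8.39 uL = 0.00000839 L
495 uL = 0.000495 L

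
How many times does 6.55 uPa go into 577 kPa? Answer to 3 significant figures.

(577 × 10³) / (6.55 × 10⁻⁶) = 88.09 × 10⁹

88100000000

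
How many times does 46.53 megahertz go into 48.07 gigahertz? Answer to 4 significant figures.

1033

(48.07 × 10⁹) / (46.53 × 10⁶) = 1.0331 × 10³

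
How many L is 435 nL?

0.000000435 L

nano = 10⁻⁹, (no prefix) = 10⁰; factor is 10⁻⁹.
435 × 10⁻⁹ = 0.000000435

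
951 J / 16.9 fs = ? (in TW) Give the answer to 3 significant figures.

(951) / (16.9e-15) = 56.272e15 W

56300 TW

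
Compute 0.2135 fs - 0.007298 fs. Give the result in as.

206.202 as

In as:
  0.2135 fs = 0.2135e3 as = 213.5
  0.007298 fs = 0.007298e3 as = 7.298
Difference: 213.5 - 7.298 = 206.202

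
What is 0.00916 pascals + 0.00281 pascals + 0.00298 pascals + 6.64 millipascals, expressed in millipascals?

21.59 millipascals

In millipascals:
  0.00916 pascals = 0.00916e3 millipascals = 9.16
  0.00281 pascals = 0.00281e3 millipascals = 2.81
  0.00298 pascals = 0.00298e3 millipascals = 2.98
  6.64 millipascals → 6.64
Sum: 9.16 + 2.81 + 2.98 + 6.64 = 21.59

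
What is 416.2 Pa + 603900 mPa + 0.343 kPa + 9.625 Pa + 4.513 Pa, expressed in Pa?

In Pa:
  416.2 Pa → 416.2
  603900 mPa = 603900e-3 Pa = 603.9
  0.343 kPa = 0.343e3 Pa = 343
  9.625 Pa → 9.625
  4.513 Pa → 4.513
Sum: 416.2 + 603.9 + 343 + 9.625 + 4.513 = 1377.238

1377.238 Pa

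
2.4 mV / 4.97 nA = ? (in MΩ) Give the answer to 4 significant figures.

0.4829 MΩ

(2.4e-3) / (4.97e-9) = 0.482897e6 Ω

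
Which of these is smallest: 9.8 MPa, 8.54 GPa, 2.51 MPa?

2.51 MPa

9.8 MPa = 9800000 Pa
8.54 GPa = 8540000000 Pa
2.51 MPa = 2510000 Pa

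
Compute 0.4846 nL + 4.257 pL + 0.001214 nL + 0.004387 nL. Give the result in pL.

In pL:
  0.4846 nL = 0.4846 × 10³ pL = 484.6
  4.257 pL → 4.257
  0.001214 nL = 0.001214 × 10³ pL = 1.214
  0.004387 nL = 0.004387 × 10³ pL = 4.387
Sum: 484.6 + 4.257 + 1.214 + 4.387 = 494.458

494.458 pL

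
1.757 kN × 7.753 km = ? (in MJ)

13.622021 MJ

1.757e3 × 7.753e3 = 13.622021e6 J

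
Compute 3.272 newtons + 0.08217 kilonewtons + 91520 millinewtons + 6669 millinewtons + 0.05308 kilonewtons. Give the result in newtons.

In newtons:
  3.272 newtons → 3.272
  0.08217 kilonewtons = 0.08217 × 10³ newtons = 82.17
  91520 millinewtons = 91520 × 10⁻³ newtons = 91.52
  6669 millinewtons = 6669 × 10⁻³ newtons = 6.669
  0.05308 kilonewtons = 0.05308 × 10³ newtons = 53.08
Sum: 3.272 + 82.17 + 91.52 + 6.669 + 53.08 = 236.711

236.711 newtons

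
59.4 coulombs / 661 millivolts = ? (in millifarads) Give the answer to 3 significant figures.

89900 millifarads

(59.4) / (661e-3) = 0.089864e3 F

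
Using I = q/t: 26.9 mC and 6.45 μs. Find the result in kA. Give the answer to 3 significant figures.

(26.9 × 10^-3) / (6.45 × 10^-6) = 4.1705 × 10^3 A

4.17 kA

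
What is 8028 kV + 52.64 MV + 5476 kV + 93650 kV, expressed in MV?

In MV:
  8028 kV = 8028 × 10^-3 MV = 8.028
  52.64 MV → 52.64
  5476 kV = 5476 × 10^-3 MV = 5.476
  93650 kV = 93650 × 10^-3 MV = 93.65
Sum: 8.028 + 52.64 + 5.476 + 93.65 = 159.794

159.794 MV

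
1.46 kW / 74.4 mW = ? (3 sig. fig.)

(1.46 × 10^3) / (74.4 × 10^-3) = 0.01962 × 10^6

19600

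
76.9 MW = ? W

76900000 W

mega = 1e6, (no prefix) = 1e0; factor is 1e6.
76.9 × 1e6 = 76900000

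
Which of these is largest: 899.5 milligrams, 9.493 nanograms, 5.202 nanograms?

899.5 milligrams = 0.8995 grams
9.493 nanograms = 0.000000009493 grams
5.202 nanograms = 0.000000005202 grams

899.5 milligrams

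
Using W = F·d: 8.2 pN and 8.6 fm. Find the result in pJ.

0.00000000000007052 pJ

8.2 × 10⁻¹² × 8.6 × 10⁻¹⁵ = 70.52 × 10⁻²⁷ J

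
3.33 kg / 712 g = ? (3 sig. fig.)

4.68

(3.33e3) / (712) = 0.004677e3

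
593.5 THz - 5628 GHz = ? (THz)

587.872 THz

In THz:
  593.5 THz → 593.5
  5628 GHz = 5628e-3 THz = 5.628
Difference: 593.5 - 5.628 = 587.872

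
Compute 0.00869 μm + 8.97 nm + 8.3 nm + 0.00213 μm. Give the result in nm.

In nm:
  0.00869 μm = 0.00869e3 nm = 8.69
  8.97 nm → 8.97
  8.3 nm → 8.3
  0.00213 μm = 0.00213e3 nm = 2.13
Sum: 8.69 + 8.97 + 8.3 + 2.13 = 28.09

28.09 nm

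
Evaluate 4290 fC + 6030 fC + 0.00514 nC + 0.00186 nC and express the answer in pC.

17.32 pC

In pC:
  4290 fC = 4290 × 10^-3 pC = 4.29
  6030 fC = 6030 × 10^-3 pC = 6.03
  0.00514 nC = 0.00514 × 10^3 pC = 5.14
  0.00186 nC = 0.00186 × 10^3 pC = 1.86
Sum: 4.29 + 6.03 + 5.14 + 1.86 = 17.32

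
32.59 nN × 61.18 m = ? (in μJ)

1.9938562 μJ

32.59e-9 × 61.18 = 1993.8562e-9 J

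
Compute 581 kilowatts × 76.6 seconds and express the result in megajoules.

44.5046 megajoules

581 × 10^3 × 76.6 = 44504.6 × 10^3 J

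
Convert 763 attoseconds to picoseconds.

0.000763 picoseconds

atto = 10⁻¹⁸, pico = 10⁻¹²; factor is 10⁻⁶.
763 × 10⁻⁶ = 0.000763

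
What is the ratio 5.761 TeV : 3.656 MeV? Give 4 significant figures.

(5.761 × 10^12) / (3.656 × 10^6) = 1.5758 × 10^6

1576000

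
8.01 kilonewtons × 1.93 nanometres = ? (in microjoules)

8.01 × 10³ × 1.93 × 10⁻⁹ = 15.4593 × 10⁻⁶ J

15.4593 microjoules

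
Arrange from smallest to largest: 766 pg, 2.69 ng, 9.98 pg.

766 pg = 0.000000000766 g
2.69 ng = 0.00000000269 g
9.98 pg = 0.00000000000998 g

9.98 pg < 766 pg < 2.69 ng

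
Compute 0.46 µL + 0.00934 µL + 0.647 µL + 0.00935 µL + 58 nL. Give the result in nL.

1183.69 nL

In nL:
  0.46 µL = 0.46 × 10³ nL = 460
  0.00934 µL = 0.00934 × 10³ nL = 9.34
  0.647 µL = 0.647 × 10³ nL = 647
  0.00935 µL = 0.00935 × 10³ nL = 9.35
  58 nL → 58
Sum: 460 + 9.34 + 647 + 9.35 + 58 = 1183.69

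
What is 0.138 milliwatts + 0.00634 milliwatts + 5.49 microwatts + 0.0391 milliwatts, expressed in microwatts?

In microwatts:
  0.138 milliwatts = 0.138 × 10³ microwatts = 138
  0.00634 milliwatts = 0.00634 × 10³ microwatts = 6.34
  5.49 microwatts → 5.49
  0.0391 milliwatts = 0.0391 × 10³ microwatts = 39.1
Sum: 138 + 6.34 + 5.49 + 39.1 = 188.93

188.93 microwatts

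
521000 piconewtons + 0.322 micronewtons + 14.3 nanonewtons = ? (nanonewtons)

857.3 nanonewtons

In nanonewtons:
  521000 piconewtons = 521000 × 10^-3 nanonewtons = 521
  0.322 micronewtons = 0.322 × 10^3 nanonewtons = 322
  14.3 nanonewtons → 14.3
Sum: 521 + 322 + 14.3 = 857.3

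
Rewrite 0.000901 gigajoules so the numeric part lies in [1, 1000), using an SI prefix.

= 901e3 joules; 1e3 is kilo.

901 kilojoules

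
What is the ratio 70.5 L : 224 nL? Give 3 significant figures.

(70.5) / (224 × 10⁻⁹) = 0.3147 × 10⁹

315000000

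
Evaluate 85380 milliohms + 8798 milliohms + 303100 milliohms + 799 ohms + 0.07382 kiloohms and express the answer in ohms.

1270.098 ohms

In ohms:
  85380 milliohms = 85380 × 10^-3 ohms = 85.38
  8798 milliohms = 8798 × 10^-3 ohms = 8.798
  303100 milliohms = 303100 × 10^-3 ohms = 303.1
  799 ohms → 799
  0.07382 kiloohms = 0.07382 × 10^3 ohms = 73.82
Sum: 85.38 + 8.798 + 303.1 + 799 + 73.82 = 1270.098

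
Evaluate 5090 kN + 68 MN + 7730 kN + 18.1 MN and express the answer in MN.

98.92 MN

In MN:
  5090 kN = 5090 × 10⁻³ MN = 5.09
  68 MN → 68
  7730 kN = 7730 × 10⁻³ MN = 7.73
  18.1 MN → 18.1
Sum: 5.09 + 68 + 7.73 + 18.1 = 98.92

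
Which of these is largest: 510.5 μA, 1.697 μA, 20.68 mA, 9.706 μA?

510.5 μA = 0.0005105 A
1.697 μA = 0.000001697 A
20.68 mA = 0.02068 A
9.706 μA = 0.000009706 A

20.68 mA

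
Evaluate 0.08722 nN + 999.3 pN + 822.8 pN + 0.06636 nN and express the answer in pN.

In pN:
  0.08722 nN = 0.08722 × 10^3 pN = 87.22
  999.3 pN → 999.3
  822.8 pN → 822.8
  0.06636 nN = 0.06636 × 10^3 pN = 66.36
Sum: 87.22 + 999.3 + 822.8 + 66.36 = 1975.68

1975.68 pN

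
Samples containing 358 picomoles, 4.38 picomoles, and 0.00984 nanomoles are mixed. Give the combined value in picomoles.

372.22 picomoles

In picomoles:
  358 picomoles → 358
  4.38 picomoles → 4.38
  0.00984 nanomoles = 0.00984e3 picomoles = 9.84
Sum: 358 + 4.38 + 9.84 = 372.22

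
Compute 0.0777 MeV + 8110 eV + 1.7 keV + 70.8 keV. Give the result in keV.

158.31 keV

In keV:
  0.0777 MeV = 0.0777e3 keV = 77.7
  8110 eV = 8110e-3 keV = 8.11
  1.7 keV → 1.7
  70.8 keV → 70.8
Sum: 77.7 + 8.11 + 1.7 + 70.8 = 158.31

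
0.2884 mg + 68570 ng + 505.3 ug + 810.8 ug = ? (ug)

1673.07 ug

In ug:
  0.2884 mg = 0.2884 × 10³ ug = 288.4
  68570 ng = 68570 × 10⁻³ ug = 68.57
  505.3 ug → 505.3
  810.8 ug → 810.8
Sum: 288.4 + 68.57 + 505.3 + 810.8 = 1673.07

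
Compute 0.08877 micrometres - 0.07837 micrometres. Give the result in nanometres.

In nanometres:
  0.08877 micrometres = 0.08877 × 10^3 nanometres = 88.77
  0.07837 micrometres = 0.07837 × 10^3 nanometres = 78.37
Difference: 88.77 - 78.37 = 10.4

10.4 nanometres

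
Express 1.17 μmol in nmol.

1170 nmol

micro = 10⁻⁶, nano = 10⁻⁹; factor is 10³.
1.17 × 10³ = 1170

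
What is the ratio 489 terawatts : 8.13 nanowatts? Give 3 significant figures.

(489 × 10^12) / (8.13 × 10^-9) = 60.15 × 10^21

60100000000000000000000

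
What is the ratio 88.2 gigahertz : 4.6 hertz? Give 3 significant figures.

19200000000

(88.2 × 10⁹) / (4.6) = 19.17 × 10⁹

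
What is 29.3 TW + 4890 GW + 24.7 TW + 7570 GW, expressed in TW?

In TW:
  29.3 TW → 29.3
  4890 GW = 4890 × 10⁻³ TW = 4.89
  24.7 TW → 24.7
  7570 GW = 7570 × 10⁻³ TW = 7.57
Sum: 29.3 + 4.89 + 24.7 + 7.57 = 66.46

66.46 TW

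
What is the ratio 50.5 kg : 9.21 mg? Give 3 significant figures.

5480000

(50.5 × 10³) / (9.21 × 10⁻³) = 5.483 × 10⁶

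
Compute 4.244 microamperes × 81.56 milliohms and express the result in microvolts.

4.244 × 10⁻⁶ × 81.56 × 10⁻³ = 346.14064 × 10⁻⁹ V

0.34614064 microvolts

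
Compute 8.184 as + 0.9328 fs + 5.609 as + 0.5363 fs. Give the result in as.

1482.893 as

In as:
  8.184 as → 8.184
  0.9328 fs = 0.9328e3 as = 932.8
  5.609 as → 5.609
  0.5363 fs = 0.5363e3 as = 536.3
Sum: 8.184 + 932.8 + 5.609 + 536.3 = 1482.893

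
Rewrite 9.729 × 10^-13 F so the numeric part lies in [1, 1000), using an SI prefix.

= 972.9 × 10^-15 F; 10^-15 is femto.

972.9 fF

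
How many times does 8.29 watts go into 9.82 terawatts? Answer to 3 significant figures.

(9.82 × 10¹²) / (8.29) = 1.185 × 10¹²

1180000000000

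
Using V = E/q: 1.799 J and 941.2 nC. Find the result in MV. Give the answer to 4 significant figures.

1.911 MV

(1.799) / (941.2 × 10^-9) = 0.00191139 × 10^9 V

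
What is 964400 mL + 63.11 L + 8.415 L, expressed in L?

1035.925 L

In L:
  964400 mL = 964400 × 10⁻³ L = 964.4
  63.11 L → 63.11
  8.415 L → 8.415
Sum: 964.4 + 63.11 + 8.415 = 1035.925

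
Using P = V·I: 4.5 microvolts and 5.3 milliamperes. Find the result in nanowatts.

4.5 × 10⁻⁶ × 5.3 × 10⁻³ = 23.85 × 10⁻⁹ W

23.85 nanowatts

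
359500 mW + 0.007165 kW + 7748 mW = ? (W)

In W:
  359500 mW = 359500e-3 W = 359.5
  0.007165 kW = 0.007165e3 W = 7.165
  7748 mW = 7748e-3 W = 7.748
Sum: 359.5 + 7.165 + 7.748 = 374.413

374.413 W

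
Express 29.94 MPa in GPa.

0.02994 GPa

mega = 10⁶, giga = 10⁹; factor is 10⁻³.
29.94 × 10⁻³ = 0.02994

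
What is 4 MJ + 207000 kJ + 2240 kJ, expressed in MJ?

In MJ:
  4 MJ → 4
  207000 kJ = 207000 × 10⁻³ MJ = 207
  2240 kJ = 2240 × 10⁻³ MJ = 2.24
Sum: 4 + 207 + 2.24 = 213.24

213.24 MJ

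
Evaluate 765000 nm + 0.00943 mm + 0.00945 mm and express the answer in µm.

783.88 µm

In µm:
  765000 nm = 765000 × 10^-3 µm = 765
  0.00943 mm = 0.00943 × 10^3 µm = 9.43
  0.00945 mm = 0.00945 × 10^3 µm = 9.45
Sum: 765 + 9.43 + 9.45 = 783.88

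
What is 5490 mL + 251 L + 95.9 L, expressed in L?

In L:
  5490 mL = 5490 × 10⁻³ L = 5.49
  251 L → 251
  95.9 L → 95.9
Sum: 5.49 + 251 + 95.9 = 352.39

352.39 L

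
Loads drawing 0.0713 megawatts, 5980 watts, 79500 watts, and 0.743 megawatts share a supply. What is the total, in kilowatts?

In kilowatts:
  0.0713 megawatts = 0.0713e3 kilowatts = 71.3
  5980 watts = 5980e-3 kilowatts = 5.98
  79500 watts = 79500e-3 kilowatts = 79.5
  0.743 megawatts = 0.743e3 kilowatts = 743
Sum: 71.3 + 5.98 + 79.5 + 743 = 899.78

899.78 kilowatts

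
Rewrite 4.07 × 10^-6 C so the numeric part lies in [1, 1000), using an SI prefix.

4.07 µC

= 4.07 × 10^-6 C; 10^-6 is micro.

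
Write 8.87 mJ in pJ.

milli = 10^-3, pico = 10^-12; factor is 10^9.
8.87 × 10^9 = 8870000000

8870000000 pJ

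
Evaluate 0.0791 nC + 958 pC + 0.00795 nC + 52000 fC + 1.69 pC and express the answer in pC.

In pC:
  0.0791 nC = 0.0791 × 10³ pC = 79.1
  958 pC → 958
  0.00795 nC = 0.00795 × 10³ pC = 7.95
  52000 fC = 52000 × 10⁻³ pC = 52
  1.69 pC → 1.69
Sum: 79.1 + 958 + 7.95 + 52 + 1.69 = 1098.74

1098.74 pC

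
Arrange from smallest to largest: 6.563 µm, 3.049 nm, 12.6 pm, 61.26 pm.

6.563 µm = 0.000006563 m
3.049 nm = 0.000000003049 m
12.6 pm = 0.0000000000126 m
61.26 pm = 0.00000000006126 m

12.6 pm < 61.26 pm < 3.049 nm < 6.563 µm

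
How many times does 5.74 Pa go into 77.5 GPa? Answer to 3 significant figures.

13500000000

(77.5e9) / (5.74) = 13.5e9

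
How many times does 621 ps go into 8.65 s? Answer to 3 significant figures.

13900000000

(8.65) / (621 × 10^-12) = 0.01393 × 10^12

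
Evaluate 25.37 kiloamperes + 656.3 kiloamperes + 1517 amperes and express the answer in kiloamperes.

683.187 kiloamperes

In kiloamperes:
  25.37 kiloamperes → 25.37
  656.3 kiloamperes → 656.3
  1517 amperes = 1517 × 10^-3 kiloamperes = 1.517
Sum: 25.37 + 656.3 + 1.517 = 683.187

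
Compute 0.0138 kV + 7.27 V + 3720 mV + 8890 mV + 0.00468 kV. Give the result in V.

38.36 V

In V:
  0.0138 kV = 0.0138 × 10^3 V = 13.8
  7.27 V → 7.27
  3720 mV = 3720 × 10^-3 V = 3.72
  8890 mV = 8890 × 10^-3 V = 8.89
  0.00468 kV = 0.00468 × 10^3 V = 4.68
Sum: 13.8 + 7.27 + 3.72 + 8.89 + 4.68 = 38.36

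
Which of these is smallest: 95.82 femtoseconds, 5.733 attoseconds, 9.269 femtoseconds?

5.733 attoseconds

95.82 femtoseconds = 0.00000000000009582 seconds
5.733 attoseconds = 0.000000000000000005733 seconds
9.269 femtoseconds = 0.000000000000009269 seconds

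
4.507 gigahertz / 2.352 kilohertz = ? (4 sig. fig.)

1916000

(4.507 × 10^9) / (2.352 × 10^3) = 1.9162 × 10^6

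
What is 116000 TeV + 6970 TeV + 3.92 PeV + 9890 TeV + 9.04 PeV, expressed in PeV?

In PeV:
  116000 TeV = 116000e-3 PeV = 116
  6970 TeV = 6970e-3 PeV = 6.97
  3.92 PeV → 3.92
  9890 TeV = 9890e-3 PeV = 9.89
  9.04 PeV → 9.04
Sum: 116 + 6.97 + 3.92 + 9.89 + 9.04 = 145.82

145.82 PeV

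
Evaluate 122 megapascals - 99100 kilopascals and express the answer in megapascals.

In megapascals:
  122 megapascals → 122
  99100 kilopascals = 99100e-3 megapascals = 99.1
Difference: 122 - 99.1 = 22.9

22.9 megapascals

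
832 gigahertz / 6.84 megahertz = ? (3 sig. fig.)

(832 × 10^9) / (6.84 × 10^6) = 121.6 × 10^3

122000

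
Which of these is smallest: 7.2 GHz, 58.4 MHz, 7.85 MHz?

7.85 MHz

7.2 GHz = 7200000000 Hz
58.4 MHz = 58400000 Hz
7.85 MHz = 7850000 Hz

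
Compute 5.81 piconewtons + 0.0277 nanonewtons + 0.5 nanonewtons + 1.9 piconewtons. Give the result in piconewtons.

535.41 piconewtons

In piconewtons:
  5.81 piconewtons → 5.81
  0.0277 nanonewtons = 0.0277e3 piconewtons = 27.7
  0.5 nanonewtons = 0.5e3 piconewtons = 500
  1.9 piconewtons → 1.9
Sum: 5.81 + 27.7 + 500 + 1.9 = 535.41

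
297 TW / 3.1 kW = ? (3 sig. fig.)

95800000000

(297 × 10¹²) / (3.1 × 10³) = 95.81 × 10⁹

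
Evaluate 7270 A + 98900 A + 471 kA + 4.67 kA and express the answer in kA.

581.84 kA

In kA:
  7270 A = 7270 × 10⁻³ kA = 7.27
  98900 A = 98900 × 10⁻³ kA = 98.9
  471 kA → 471
  4.67 kA → 4.67
Sum: 7.27 + 98.9 + 471 + 4.67 = 581.84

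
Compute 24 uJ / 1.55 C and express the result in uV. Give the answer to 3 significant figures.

(24 × 10^-6) / (1.55) = 15.484 × 10^-6 V

15.5 uV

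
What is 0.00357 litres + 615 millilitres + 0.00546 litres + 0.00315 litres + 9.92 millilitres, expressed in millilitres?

In millilitres:
  0.00357 litres = 0.00357e3 millilitres = 3.57
  615 millilitres → 615
  0.00546 litres = 0.00546e3 millilitres = 5.46
  0.00315 litres = 0.00315e3 millilitres = 3.15
  9.92 millilitres → 9.92
Sum: 3.57 + 615 + 5.46 + 3.15 + 9.92 = 637.1

637.1 millilitres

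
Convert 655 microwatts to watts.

0.000655 watts

micro = 10^-6, (no prefix) = 10^0; factor is 10^-6.
655 × 10^-6 = 0.000655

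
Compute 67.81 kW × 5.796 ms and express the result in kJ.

67.81 × 10³ × 5.796 × 10⁻³ = 393.02676 J

0.39302676 kJ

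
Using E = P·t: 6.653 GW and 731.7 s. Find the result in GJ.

4868.0001 GJ

6.653 × 10⁹ × 731.7 = 4868.0001 × 10⁹ J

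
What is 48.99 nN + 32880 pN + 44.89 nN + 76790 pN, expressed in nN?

203.55 nN

In nN:
  48.99 nN → 48.99
  32880 pN = 32880 × 10⁻³ nN = 32.88
  44.89 nN → 44.89
  76790 pN = 76790 × 10⁻³ nN = 76.79
Sum: 48.99 + 32.88 + 44.89 + 76.79 = 203.55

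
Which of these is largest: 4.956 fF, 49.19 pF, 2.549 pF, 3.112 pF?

4.956 fF = 0.000000000000004956 F
49.19 pF = 0.00000000004919 F
2.549 pF = 0.000000000002549 F
3.112 pF = 0.000000000003112 F

49.19 pF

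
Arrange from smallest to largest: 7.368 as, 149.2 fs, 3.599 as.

3.599 as < 7.368 as < 149.2 fs

7.368 as = 0.000000000000000007368 s
149.2 fs = 0.0000000000001492 s
3.599 as = 0.000000000000000003599 s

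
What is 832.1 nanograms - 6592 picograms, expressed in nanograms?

In nanograms:
  832.1 nanograms → 832.1
  6592 picograms = 6592e-3 nanograms = 6.592
Difference: 832.1 - 6.592 = 825.508

825.508 nanograms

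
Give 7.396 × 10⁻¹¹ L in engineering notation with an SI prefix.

73.96 pL

= 73.96 × 10⁻¹² L; 10⁻¹² is pico.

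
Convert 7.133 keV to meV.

7133000 meV

kilo = 1e3, milli = 1e-3; factor is 1e6.
7.133 × 1e6 = 7133000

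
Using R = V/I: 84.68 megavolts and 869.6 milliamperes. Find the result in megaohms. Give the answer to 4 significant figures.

97.38 megaohms

(84.68 × 10^6) / (869.6 × 10^-3) = 0.0973781 × 10^9 Ω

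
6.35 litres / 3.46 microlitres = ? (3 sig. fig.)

(6.35) / (3.46e-6) = 1.835e6

1840000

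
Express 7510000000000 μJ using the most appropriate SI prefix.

7.51 MJ

= 7.51 × 10^6 J; 10^6 is mega.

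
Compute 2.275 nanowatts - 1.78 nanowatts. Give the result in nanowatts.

In nanowatts:
  2.275 nanowatts → 2.275
  1.78 nanowatts → 1.78
Difference: 2.275 - 1.78 = 0.495

0.495 nanowatts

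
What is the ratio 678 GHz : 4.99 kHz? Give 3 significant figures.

136000000

(678 × 10⁹) / (4.99 × 10³) = 135.9 × 10⁶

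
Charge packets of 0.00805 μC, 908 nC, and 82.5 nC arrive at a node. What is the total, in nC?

998.55 nC

In nC:
  0.00805 μC = 0.00805e3 nC = 8.05
  908 nC → 908
  82.5 nC → 82.5
Sum: 8.05 + 908 + 82.5 = 998.55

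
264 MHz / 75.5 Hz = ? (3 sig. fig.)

(264 × 10^6) / (75.5) = 3.497 × 10^6

3500000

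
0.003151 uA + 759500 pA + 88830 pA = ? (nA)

In nA:
  0.003151 uA = 0.003151 × 10³ nA = 3.151
  759500 pA = 759500 × 10⁻³ nA = 759.5
  88830 pA = 88830 × 10⁻³ nA = 88.83
Sum: 3.151 + 759.5 + 88.83 = 851.481

851.481 nA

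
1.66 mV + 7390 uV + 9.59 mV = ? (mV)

18.64 mV

In mV:
  1.66 mV → 1.66
  7390 uV = 7390 × 10^-3 mV = 7.39
  9.59 mV → 9.59
Sum: 1.66 + 7.39 + 9.59 = 18.64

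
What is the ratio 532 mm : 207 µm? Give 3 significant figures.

2570

(532 × 10⁻³) / (207 × 10⁻⁶) = 2.57 × 10³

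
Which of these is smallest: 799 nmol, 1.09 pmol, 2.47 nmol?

799 nmol = 0.000000799 mol
1.09 pmol = 0.00000000000109 mol
2.47 nmol = 0.00000000247 mol

1.09 pmol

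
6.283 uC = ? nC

6283 nC

micro = 10⁻⁶, nano = 10⁻⁹; factor is 10³.
6.283 × 10³ = 6283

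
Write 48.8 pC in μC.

pico = 10^-12, micro = 10^-6; factor is 10^-6.
48.8 × 10^-6 = 0.0000488

0.0000488 μC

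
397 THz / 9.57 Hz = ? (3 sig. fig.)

41500000000000

(397 × 10^12) / (9.57) = 41.48 × 10^12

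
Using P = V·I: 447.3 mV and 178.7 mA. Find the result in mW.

447.3e-3 × 178.7e-3 = 79932.51e-6 W

79.93251 mW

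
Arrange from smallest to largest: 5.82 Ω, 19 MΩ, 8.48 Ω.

5.82 Ω = 5.82 Ω
19 MΩ = 19000000 Ω
8.48 Ω = 8.48 Ω

5.82 Ω < 8.48 Ω < 19 MΩ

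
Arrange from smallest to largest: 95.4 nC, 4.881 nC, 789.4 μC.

4.881 nC < 95.4 nC < 789.4 μC

95.4 nC = 0.0000000954 C
4.881 nC = 0.000000004881 C
789.4 μC = 0.0007894 C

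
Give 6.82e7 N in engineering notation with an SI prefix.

= 68.2e6 N; 1e6 is mega.

68.2 MN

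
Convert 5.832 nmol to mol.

0.000000005832 mol

nano = 1e-9, (no prefix) = 1e0; factor is 1e-9.
5.832 × 1e-9 = 0.000000005832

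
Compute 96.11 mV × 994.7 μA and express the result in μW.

95.600617 μW

96.11 × 10^-3 × 994.7 × 10^-6 = 95600.617 × 10^-9 W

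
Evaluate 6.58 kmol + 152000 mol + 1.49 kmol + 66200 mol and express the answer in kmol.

226.27 kmol

In kmol:
  6.58 kmol → 6.58
  152000 mol = 152000 × 10⁻³ kmol = 152
  1.49 kmol → 1.49
  66200 mol = 66200 × 10⁻³ kmol = 66.2
Sum: 6.58 + 152 + 1.49 + 66.2 = 226.27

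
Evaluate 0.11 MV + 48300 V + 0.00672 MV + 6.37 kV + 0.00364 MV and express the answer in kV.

In kV:
  0.11 MV = 0.11 × 10³ kV = 110
  48300 V = 48300 × 10⁻³ kV = 48.3
  0.00672 MV = 0.00672 × 10³ kV = 6.72
  6.37 kV → 6.37
  0.00364 MV = 0.00364 × 10³ kV = 3.64
Sum: 110 + 48.3 + 6.72 + 6.37 + 3.64 = 175.03

175.03 kV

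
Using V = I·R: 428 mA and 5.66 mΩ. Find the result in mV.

2.42248 mV

428 × 10^-3 × 5.66 × 10^-3 = 2422.48 × 10^-6 V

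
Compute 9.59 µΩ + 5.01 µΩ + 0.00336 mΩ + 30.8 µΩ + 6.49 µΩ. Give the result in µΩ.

55.25 µΩ

In µΩ:
  9.59 µΩ → 9.59
  5.01 µΩ → 5.01
  0.00336 mΩ = 0.00336 × 10³ µΩ = 3.36
  30.8 µΩ → 30.8
  6.49 µΩ → 6.49
Sum: 9.59 + 5.01 + 3.36 + 30.8 + 6.49 = 55.25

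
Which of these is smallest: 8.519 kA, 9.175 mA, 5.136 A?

9.175 mA

8.519 kA = 8519 A
9.175 mA = 0.009175 A
5.136 A = 5.136 A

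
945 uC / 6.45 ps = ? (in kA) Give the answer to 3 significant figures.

147000 kA

(945e-6) / (6.45e-12) = 146.51e6 A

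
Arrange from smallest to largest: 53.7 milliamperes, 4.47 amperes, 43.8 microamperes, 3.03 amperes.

43.8 microamperes < 53.7 milliamperes < 3.03 amperes < 4.47 amperes

53.7 milliamperes = 0.0537 amperes
4.47 amperes = 4.47 amperes
43.8 microamperes = 0.0000438 amperes
3.03 amperes = 3.03 amperes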